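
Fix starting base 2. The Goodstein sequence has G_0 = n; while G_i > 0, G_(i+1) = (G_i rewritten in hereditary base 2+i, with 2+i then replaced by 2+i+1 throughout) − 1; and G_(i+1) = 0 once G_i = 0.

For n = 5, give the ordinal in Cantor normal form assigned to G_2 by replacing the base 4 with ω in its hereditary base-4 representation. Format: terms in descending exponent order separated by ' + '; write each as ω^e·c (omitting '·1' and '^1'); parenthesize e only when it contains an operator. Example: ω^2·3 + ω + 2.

step 0: 5 = 2^2 + 1; sub 3 for 2: 3^3 + 1; = 28; G_1 = 28−1 = 27
step 1: 27 = 3^3; sub 4 for 3: 4^4; = 256; G_2 = 256−1 = 255
step 2: 255 = 3·4^3 + 3·4^2 + 3·4 + 3; sub 5 for 4: 3·5^3 + 3·5^2 + 3·5 + 3; = 468; G_3 = 468−1 = 467

ω^3·3 + ω^2·3 + ω·3 + 3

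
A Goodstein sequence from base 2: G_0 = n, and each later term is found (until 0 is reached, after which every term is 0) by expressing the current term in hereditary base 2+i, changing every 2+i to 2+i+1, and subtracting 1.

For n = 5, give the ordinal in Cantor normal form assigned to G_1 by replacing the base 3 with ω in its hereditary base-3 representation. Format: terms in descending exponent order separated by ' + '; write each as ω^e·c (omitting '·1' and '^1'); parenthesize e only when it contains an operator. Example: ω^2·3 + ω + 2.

[0] 5 ≡ 2^2 + 1 (base 2). Lift 3: 28. −1: 27.
[1] 27 ≡ 3^3 (base 3). Lift 4: 256. −1: 255.

ω^ω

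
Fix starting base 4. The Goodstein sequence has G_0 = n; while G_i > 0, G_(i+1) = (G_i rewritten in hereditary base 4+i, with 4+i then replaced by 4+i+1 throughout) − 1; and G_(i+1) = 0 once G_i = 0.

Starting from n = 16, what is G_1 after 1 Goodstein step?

base 4: 16 = 4^2; at 5: 5^2 = 25; next = 24
base 5: 24 = 4·5 + 4; at 6: 4·6 + 4 = 28; next = 27

24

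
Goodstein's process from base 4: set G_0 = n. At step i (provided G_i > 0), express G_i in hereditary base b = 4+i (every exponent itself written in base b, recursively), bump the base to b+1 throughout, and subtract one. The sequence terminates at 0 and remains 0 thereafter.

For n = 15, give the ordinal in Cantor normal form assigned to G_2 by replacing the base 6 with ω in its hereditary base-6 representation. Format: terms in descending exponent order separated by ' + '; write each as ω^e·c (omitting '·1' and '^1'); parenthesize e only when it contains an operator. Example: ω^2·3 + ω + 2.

15 —HB4→ 3·4 + 3 —bump→ 3·5 + 3 = 18 —(−1)→ 17
17 —HB5→ 3·5 + 2 —bump→ 3·6 + 2 = 20 —(−1)→ 19

ω·3 + 1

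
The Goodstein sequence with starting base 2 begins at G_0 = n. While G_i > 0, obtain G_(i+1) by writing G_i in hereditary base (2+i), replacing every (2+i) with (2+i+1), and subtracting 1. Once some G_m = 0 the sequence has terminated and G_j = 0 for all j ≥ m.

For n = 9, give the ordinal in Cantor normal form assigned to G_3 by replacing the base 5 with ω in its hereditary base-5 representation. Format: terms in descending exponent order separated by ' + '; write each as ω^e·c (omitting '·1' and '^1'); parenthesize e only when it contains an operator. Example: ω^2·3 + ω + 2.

G_0=9  [base 2] 2^(2 + 1) + 1  →[2↦3]→  3^(3 + 1) + 1 = 82  −1 ⇒ G_1=81
G_1=81  [base 3] 3^(3 + 1)  →[3↦4]→  4^(4 + 1) = 1024  −1 ⇒ G_2=1023
G_2=1023  [base 4] 3·4^4 + 3·4^3 + 3·4^2 + 3·4 + 3  →[4↦5]→  3·5^5 + 3·5^3 + 3·5^2 + 3·5 + 3 = 9843  −1 ⇒ G_3=9842
G_3=9842  [base 5] 3·5^5 + 3·5^3 + 3·5^2 + 3·5 + 2  →[5↦6]→  3·6^6 + 3·6^3 + 3·6^2 + 3·6 + 2 = 140744  −1 ⇒ G_4=140743

ω^ω·3 + ω^3·3 + ω^2·3 + ω·3 + 2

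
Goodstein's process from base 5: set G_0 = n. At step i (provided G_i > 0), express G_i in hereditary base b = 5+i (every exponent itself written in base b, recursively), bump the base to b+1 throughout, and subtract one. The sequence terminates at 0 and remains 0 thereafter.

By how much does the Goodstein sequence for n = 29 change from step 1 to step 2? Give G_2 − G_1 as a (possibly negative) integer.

base 5: 29 = 5^2 + 4; at 6: 6^2 + 4 = 40; next = 39
base 6: 39 = 6^2 + 3; at 7: 7^2 + 3 = 52; next = 51

12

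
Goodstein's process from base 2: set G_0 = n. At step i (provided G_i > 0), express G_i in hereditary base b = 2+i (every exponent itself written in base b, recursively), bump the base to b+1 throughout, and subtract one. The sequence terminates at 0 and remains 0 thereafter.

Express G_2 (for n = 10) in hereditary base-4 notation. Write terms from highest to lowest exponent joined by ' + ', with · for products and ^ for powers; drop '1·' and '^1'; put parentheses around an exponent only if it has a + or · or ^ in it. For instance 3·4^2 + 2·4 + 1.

4^(4 + 1) + 1

[0] 10 ≡ 2^(2 + 1) + 2 (base 2). Lift 3: 84. −1: 83.
[1] 83 ≡ 3^(3 + 1) + 2 (base 3). Lift 4: 1026. −1: 1025.
[2] 1025 ≡ 4^(4 + 1) + 1 (base 4). Lift 5: 15626. −1: 15625.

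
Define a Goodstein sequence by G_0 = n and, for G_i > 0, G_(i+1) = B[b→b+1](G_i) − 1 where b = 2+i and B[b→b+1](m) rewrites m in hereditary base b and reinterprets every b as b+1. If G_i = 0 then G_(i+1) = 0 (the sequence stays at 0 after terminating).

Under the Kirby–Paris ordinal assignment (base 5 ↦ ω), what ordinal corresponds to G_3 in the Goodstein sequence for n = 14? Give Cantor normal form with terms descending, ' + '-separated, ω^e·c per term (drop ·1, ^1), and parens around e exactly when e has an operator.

ω^(ω + 1) + ω^ω

base 2: 14 = 2^(2 + 1) + 2^2 + 2; at 3: 3^(3 + 1) + 3^3 + 3 = 111; next = 110
base 3: 110 = 3^(3 + 1) + 3^3 + 2; at 4: 4^(4 + 1) + 4^4 + 2 = 1282; next = 1281
base 4: 1281 = 4^(4 + 1) + 4^4 + 1; at 5: 5^(5 + 1) + 5^5 + 1 = 18751; next = 18750
base 5: 18750 = 5^(5 + 1) + 5^5; at 6: 6^(6 + 1) + 6^6 = 326592; next = 326591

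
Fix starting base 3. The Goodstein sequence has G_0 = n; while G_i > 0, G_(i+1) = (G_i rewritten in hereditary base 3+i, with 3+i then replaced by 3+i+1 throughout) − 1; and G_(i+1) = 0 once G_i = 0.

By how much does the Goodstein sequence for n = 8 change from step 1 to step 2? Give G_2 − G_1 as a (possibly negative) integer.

1

[0] 8 ≡ 2·3 + 2 (base 3). Lift 4: 10. −1: 9.
[1] 9 ≡ 2·4 + 1 (base 4). Lift 5: 11. −1: 10.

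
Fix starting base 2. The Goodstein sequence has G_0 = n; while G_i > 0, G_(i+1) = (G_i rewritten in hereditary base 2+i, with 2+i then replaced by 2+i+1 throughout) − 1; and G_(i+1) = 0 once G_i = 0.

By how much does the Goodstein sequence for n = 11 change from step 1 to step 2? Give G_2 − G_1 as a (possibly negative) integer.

943

11 —HB2→ 2^(2 + 1) + 2 + 1 —bump→ 3^(3 + 1) + 3 + 1 = 85 —(−1)→ 84
84 —HB3→ 3^(3 + 1) + 3 —bump→ 4^(4 + 1) + 4 = 1028 —(−1)→ 1027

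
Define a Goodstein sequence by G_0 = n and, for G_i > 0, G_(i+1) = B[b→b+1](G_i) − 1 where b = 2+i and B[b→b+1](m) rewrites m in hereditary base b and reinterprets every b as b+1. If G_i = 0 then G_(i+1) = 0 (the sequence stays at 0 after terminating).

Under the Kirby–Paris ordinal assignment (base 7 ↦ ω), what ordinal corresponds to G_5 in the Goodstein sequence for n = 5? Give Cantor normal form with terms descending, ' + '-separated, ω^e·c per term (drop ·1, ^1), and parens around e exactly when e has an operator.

(0) 5|_2 = 2^2 + 1 ↦ 3^3 + 1|_3 = 28 ⇒ 27
(1) 27|_3 = 3^3 ↦ 4^4|_4 = 256 ⇒ 255
(2) 255|_4 = 3·4^3 + 3·4^2 + 3·4 + 3 ↦ 3·5^3 + 3·5^2 + 3·5 + 3|_5 = 468 ⇒ 467
(3) 467|_5 = 3·5^3 + 3·5^2 + 3·5 + 2 ↦ 3·6^3 + 3·6^2 + 3·6 + 2|_6 = 776 ⇒ 775
(4) 775|_6 = 3·6^3 + 3·6^2 + 3·6 + 1 ↦ 3·7^3 + 3·7^2 + 3·7 + 1|_7 = 1198 ⇒ 1197

ω^3·3 + ω^2·3 + ω·3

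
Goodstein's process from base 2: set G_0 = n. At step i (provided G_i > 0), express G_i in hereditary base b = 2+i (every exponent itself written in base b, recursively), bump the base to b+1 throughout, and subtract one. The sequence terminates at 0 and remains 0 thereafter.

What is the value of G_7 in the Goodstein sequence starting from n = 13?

G_0=13  [base 2] 2^(2 + 1) + 2^2 + 1  →[2↦3]→  3^(3 + 1) + 3^3 + 1 = 109  −1 ⇒ G_1=108
G_1=108  [base 3] 3^(3 + 1) + 3^3  →[3↦4]→  4^(4 + 1) + 4^4 = 1280  −1 ⇒ G_2=1279
G_2=1279  [base 4] 4^(4 + 1) + 3·4^3 + 3·4^2 + 3·4 + 3  →[4↦5]→  5^(5 + 1) + 3·5^3 + 3·5^2 + 3·5 + 3 = 16093  −1 ⇒ G_3=16092
G_3=16092  [base 5] 5^(5 + 1) + 3·5^3 + 3·5^2 + 3·5 + 2  →[5↦6]→  6^(6 + 1) + 3·6^3 + 3·6^2 + 3·6 + 2 = 280712  −1 ⇒ G_4=280711
G_4=280711  [base 6] 6^(6 + 1) + 3·6^3 + 3·6^2 + 3·6 + 1  →[6↦7]→  7^(7 + 1) + 3·7^3 + 3·7^2 + 3·7 + 1 = 5765999  −1 ⇒ G_5=5765998
G_5=5765998  [base 7] 7^(7 + 1) + 3·7^3 + 3·7^2 + 3·7  →[7↦8]→  8^(8 + 1) + 3·8^3 + 3·8^2 + 3·8 = 134219480  −1 ⇒ G_6=134219479
G_6=134219479  [base 8] 8^(8 + 1) + 3·8^3 + 3·8^2 + 2·8 + 7  →[8↦9]→  9^(9 + 1) + 3·9^3 + 3·9^2 + 2·9 + 7 = 3486786856  −1 ⇒ G_7=3486786855

3486786855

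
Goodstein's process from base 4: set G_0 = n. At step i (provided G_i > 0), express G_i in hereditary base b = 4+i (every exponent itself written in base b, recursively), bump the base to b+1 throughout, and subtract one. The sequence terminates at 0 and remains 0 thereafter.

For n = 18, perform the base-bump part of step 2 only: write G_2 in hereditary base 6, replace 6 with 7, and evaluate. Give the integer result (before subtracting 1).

(0) 18|_4 = 4^2 + 2 ↦ 5^2 + 2|_5 = 27 ⇒ 26
(1) 26|_5 = 5^2 + 1 ↦ 6^2 + 1|_6 = 37 ⇒ 36
(2) 36|_6 = 6^2 ↦ 7^2|_7 = 49 ⇒ 48

49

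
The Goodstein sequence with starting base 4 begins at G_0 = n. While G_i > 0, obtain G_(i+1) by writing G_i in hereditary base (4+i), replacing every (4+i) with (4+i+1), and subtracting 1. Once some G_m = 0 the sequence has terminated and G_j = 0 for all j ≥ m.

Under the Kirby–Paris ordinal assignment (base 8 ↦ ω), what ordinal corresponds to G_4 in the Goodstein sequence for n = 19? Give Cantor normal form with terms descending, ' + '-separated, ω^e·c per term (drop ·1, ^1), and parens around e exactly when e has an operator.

step 0: 19 = 4^2 + 3; sub 5 for 4: 5^2 + 3; = 28; G_1 = 28−1 = 27
step 1: 27 = 5^2 + 2; sub 6 for 5: 6^2 + 2; = 38; G_2 = 38−1 = 37
step 2: 37 = 6^2 + 1; sub 7 for 6: 7^2 + 1; = 50; G_3 = 50−1 = 49
step 3: 49 = 7^2; sub 8 for 7: 8^2; = 64; G_4 = 64−1 = 63

ω·7 + 7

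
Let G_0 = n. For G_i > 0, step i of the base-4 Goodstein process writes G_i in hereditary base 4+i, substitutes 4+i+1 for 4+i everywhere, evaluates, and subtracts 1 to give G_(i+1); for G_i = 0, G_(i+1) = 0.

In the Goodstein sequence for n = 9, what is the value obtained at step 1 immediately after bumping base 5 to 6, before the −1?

G_0 = 9. HB_4(9) = 2·4 + 1. Bump = 11. G_1 = 10.
G_1 = 10. HB_5(10) = 2·5. Bump = 12. G_2 = 11.

12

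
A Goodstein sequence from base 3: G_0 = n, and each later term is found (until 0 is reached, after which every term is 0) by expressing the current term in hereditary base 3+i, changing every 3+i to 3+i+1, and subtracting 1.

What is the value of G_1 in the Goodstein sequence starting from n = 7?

base 3: 7 = 2·3 + 1; at 4: 2·4 + 1 = 9; next = 8
base 4: 8 = 2·4; at 5: 2·5 = 10; next = 9

8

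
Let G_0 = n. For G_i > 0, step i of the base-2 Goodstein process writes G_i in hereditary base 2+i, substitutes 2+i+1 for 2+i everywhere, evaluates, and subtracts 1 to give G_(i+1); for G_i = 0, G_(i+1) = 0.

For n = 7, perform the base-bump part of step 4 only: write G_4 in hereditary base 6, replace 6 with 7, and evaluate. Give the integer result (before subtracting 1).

7 —HB2→ 2^2 + 2 + 1 —bump→ 3^3 + 3 + 1 = 31 —(−1)→ 30
30 —HB3→ 3^3 + 3 —bump→ 4^4 + 4 = 260 —(−1)→ 259
259 —HB4→ 4^4 + 3 —bump→ 5^5 + 3 = 3128 —(−1)→ 3127
3127 —HB5→ 5^5 + 2 —bump→ 6^6 + 2 = 46658 —(−1)→ 46657

823544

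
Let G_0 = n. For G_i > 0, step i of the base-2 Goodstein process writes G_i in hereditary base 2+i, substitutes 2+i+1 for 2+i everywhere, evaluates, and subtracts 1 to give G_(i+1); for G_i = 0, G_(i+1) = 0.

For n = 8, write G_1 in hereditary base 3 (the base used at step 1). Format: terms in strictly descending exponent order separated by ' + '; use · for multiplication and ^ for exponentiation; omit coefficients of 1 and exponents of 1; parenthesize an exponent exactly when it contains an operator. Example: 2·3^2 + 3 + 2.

2·3^3 + 2·3^2 + 2·3 + 2

(0) 8|_2 = 2^(2 + 1) ↦ 3^(3 + 1)|_3 = 81 ⇒ 80
(1) 80|_3 = 2·3^3 + 2·3^2 + 2·3 + 2 ↦ 2·4^4 + 2·4^2 + 2·4 + 2|_4 = 554 ⇒ 553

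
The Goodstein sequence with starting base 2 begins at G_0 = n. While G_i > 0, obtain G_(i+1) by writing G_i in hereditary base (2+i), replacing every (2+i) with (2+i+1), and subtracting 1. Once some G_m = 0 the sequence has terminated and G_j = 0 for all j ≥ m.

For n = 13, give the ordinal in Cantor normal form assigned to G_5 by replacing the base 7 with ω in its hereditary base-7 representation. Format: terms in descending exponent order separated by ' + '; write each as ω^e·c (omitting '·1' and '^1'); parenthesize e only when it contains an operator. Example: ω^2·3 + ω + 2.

13 —HB2→ 2^(2 + 1) + 2^2 + 1 —bump→ 3^(3 + 1) + 3^3 + 1 = 109 —(−1)→ 108
108 —HB3→ 3^(3 + 1) + 3^3 —bump→ 4^(4 + 1) + 4^4 = 1280 —(−1)→ 1279
1279 —HB4→ 4^(4 + 1) + 3·4^3 + 3·4^2 + 3·4 + 3 —bump→ 5^(5 + 1) + 3·5^3 + 3·5^2 + 3·5 + 3 = 16093 —(−1)→ 16092
16092 —HB5→ 5^(5 + 1) + 3·5^3 + 3·5^2 + 3·5 + 2 —bump→ 6^(6 + 1) + 3·6^3 + 3·6^2 + 3·6 + 2 = 280712 —(−1)→ 280711
280711 —HB6→ 6^(6 + 1) + 3·6^3 + 3·6^2 + 3·6 + 1 —bump→ 7^(7 + 1) + 3·7^3 + 3·7^2 + 3·7 + 1 = 5765999 —(−1)→ 5765998
5765998 —HB7→ 7^(7 + 1) + 3·7^3 + 3·7^2 + 3·7 —bump→ 8^(8 + 1) + 3·8^3 + 3·8^2 + 3·8 = 134219480 —(−1)→ 134219479

ω^(ω + 1) + ω^3·3 + ω^2·3 + ω·3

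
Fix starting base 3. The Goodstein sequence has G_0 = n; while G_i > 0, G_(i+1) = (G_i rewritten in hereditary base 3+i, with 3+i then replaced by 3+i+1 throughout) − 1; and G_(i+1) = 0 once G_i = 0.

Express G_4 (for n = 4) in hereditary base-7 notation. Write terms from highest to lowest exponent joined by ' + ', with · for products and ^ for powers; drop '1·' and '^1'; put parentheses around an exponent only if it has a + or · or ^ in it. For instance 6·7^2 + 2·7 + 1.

2

(0) 4|_3 = 3 + 1 ↦ 4 + 1|_4 = 5 ⇒ 4
(1) 4|_4 = 4 ↦ 5|_5 = 5 ⇒ 4
(2) 4|_5 = 4 ↦ 4|_6 = 4 ⇒ 3
(3) 3|_6 = 3 ↦ 3|_7 = 3 ⇒ 2
(4) 2|_7 = 2 ↦ 2|_8 = 2 ⇒ 1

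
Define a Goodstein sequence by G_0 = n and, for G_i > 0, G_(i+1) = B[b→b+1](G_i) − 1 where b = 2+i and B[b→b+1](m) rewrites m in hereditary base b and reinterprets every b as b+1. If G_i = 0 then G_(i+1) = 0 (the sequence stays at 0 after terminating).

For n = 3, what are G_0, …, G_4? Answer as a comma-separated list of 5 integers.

3 —HB2→ 2 + 1 —bump→ 3 + 1 = 4 —(−1)→ 3
3 —HB3→ 3 —bump→ 4 = 4 —(−1)→ 3
3 —HB4→ 3 —bump→ 3 = 3 —(−1)→ 2
2 —HB5→ 2 —bump→ 2 = 2 —(−1)→ 1

3, 3, 3, 2, 1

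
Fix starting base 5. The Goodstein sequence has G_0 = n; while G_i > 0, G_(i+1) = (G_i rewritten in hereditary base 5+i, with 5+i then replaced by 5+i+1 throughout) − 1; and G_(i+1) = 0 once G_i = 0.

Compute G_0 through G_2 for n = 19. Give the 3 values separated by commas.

G_0 = 19. HB_5(19) = 3·5 + 4. Bump = 22. G_1 = 21.
G_1 = 21. HB_6(21) = 3·6 + 3. Bump = 24. G_2 = 23.

19, 21, 23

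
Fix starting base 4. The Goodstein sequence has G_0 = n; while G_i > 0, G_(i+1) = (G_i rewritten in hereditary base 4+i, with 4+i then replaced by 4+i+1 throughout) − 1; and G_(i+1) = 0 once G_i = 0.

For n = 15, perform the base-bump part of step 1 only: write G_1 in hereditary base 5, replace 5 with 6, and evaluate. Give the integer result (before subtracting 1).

20

(0) 15|_4 = 3·4 + 3 ↦ 3·5 + 3|_5 = 18 ⇒ 17
(1) 17|_5 = 3·5 + 2 ↦ 3·6 + 2|_6 = 20 ⇒ 19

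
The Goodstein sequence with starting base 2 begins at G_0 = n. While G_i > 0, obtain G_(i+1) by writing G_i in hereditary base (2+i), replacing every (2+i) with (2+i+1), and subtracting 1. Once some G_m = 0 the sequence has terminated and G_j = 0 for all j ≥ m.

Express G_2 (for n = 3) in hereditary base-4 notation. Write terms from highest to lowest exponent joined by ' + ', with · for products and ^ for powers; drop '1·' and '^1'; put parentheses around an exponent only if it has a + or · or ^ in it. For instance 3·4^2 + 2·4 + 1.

[0] 3 ≡ 2 + 1 (base 2). Lift 3: 4. −1: 3.
[1] 3 ≡ 3 (base 3). Lift 4: 4. −1: 3.
[2] 3 ≡ 3 (base 4). Lift 5: 3. −1: 2.

3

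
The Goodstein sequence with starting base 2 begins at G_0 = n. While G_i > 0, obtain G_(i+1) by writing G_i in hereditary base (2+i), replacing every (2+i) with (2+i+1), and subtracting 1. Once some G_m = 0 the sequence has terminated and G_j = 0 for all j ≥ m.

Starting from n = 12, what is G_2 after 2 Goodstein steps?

1065

G_0 = 12. HB_2(12) = 2^(2 + 1) + 2^2. Bump = 108. G_1 = 107.
G_1 = 107. HB_3(107) = 3^(3 + 1) + 2·3^2 + 2·3 + 2. Bump = 1066. G_2 = 1065.
G_2 = 1065. HB_4(1065) = 4^(4 + 1) + 2·4^2 + 2·4 + 1. Bump = 15686. G_3 = 15685.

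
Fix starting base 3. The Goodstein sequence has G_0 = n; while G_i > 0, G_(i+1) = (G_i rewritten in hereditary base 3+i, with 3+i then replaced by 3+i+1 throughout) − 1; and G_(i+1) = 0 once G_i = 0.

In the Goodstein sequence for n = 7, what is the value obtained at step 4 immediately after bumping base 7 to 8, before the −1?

10

[0] 7 ≡ 2·3 + 1 (base 3). Lift 4: 9. −1: 8.
[1] 8 ≡ 2·4 (base 4). Lift 5: 10. −1: 9.
[2] 9 ≡ 5 + 4 (base 5). Lift 6: 10. −1: 9.
[3] 9 ≡ 6 + 3 (base 6). Lift 7: 10. −1: 9.
[4] 9 ≡ 7 + 2 (base 7). Lift 8: 10. −1: 9.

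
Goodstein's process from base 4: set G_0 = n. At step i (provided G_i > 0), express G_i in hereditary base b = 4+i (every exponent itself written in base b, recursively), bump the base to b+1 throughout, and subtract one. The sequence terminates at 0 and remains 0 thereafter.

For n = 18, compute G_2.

36

step 0: 18 = 4^2 + 2; sub 5 for 4: 5^2 + 2; = 27; G_1 = 27−1 = 26
step 1: 26 = 5^2 + 1; sub 6 for 5: 6^2 + 1; = 37; G_2 = 37−1 = 36
step 2: 36 = 6^2; sub 7 for 6: 7^2; = 49; G_3 = 49−1 = 48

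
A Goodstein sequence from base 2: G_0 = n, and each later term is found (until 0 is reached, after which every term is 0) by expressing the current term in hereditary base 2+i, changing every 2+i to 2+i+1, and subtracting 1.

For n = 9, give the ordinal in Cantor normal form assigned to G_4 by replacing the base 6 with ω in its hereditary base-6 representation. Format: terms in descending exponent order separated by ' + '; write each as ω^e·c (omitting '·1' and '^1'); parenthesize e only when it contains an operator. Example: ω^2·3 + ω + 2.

G_0 = 9. HB_2(9) = 2^(2 + 1) + 1. Bump = 82. G_1 = 81.
G_1 = 81. HB_3(81) = 3^(3 + 1). Bump = 1024. G_2 = 1023.
G_2 = 1023. HB_4(1023) = 3·4^4 + 3·4^3 + 3·4^2 + 3·4 + 3. Bump = 9843. G_3 = 9842.
G_3 = 9842. HB_5(9842) = 3·5^5 + 3·5^3 + 3·5^2 + 3·5 + 2. Bump = 140744. G_4 = 140743.
G_4 = 140743. HB_6(140743) = 3·6^6 + 3·6^3 + 3·6^2 + 3·6 + 1. Bump = 2471827. G_5 = 2471826.

ω^ω·3 + ω^3·3 + ω^2·3 + ω·3 + 1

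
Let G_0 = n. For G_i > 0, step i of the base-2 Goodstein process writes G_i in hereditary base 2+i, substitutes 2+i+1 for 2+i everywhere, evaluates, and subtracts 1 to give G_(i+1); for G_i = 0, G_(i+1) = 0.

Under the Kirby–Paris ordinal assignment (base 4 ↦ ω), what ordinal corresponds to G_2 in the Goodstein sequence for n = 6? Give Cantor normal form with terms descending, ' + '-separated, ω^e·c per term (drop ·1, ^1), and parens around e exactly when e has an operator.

ω^ω + 1

[0] 6 ≡ 2^2 + 2 (base 2). Lift 3: 30. −1: 29.
[1] 29 ≡ 3^3 + 2 (base 3). Lift 4: 258. −1: 257.
[2] 257 ≡ 4^4 + 1 (base 4). Lift 5: 3126. −1: 3125.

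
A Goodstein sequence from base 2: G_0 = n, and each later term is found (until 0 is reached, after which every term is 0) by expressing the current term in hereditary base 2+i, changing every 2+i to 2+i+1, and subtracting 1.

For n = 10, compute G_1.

G_0 = 10. HB_2(10) = 2^(2 + 1) + 2. Bump = 84. G_1 = 83.
G_1 = 83. HB_3(83) = 3^(3 + 1) + 2. Bump = 1026. G_2 = 1025.

83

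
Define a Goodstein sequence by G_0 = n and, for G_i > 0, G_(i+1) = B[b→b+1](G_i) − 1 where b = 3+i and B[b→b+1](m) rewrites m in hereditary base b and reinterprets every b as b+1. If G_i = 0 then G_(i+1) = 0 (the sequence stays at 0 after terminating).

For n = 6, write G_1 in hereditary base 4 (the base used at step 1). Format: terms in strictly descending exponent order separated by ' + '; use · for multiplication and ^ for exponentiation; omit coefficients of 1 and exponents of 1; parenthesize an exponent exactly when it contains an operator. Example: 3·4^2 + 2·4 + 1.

[0] 6 ≡ 2·3 (base 3). Lift 4: 8. −1: 7.
[1] 7 ≡ 4 + 3 (base 4). Lift 5: 8. −1: 7.

4 + 3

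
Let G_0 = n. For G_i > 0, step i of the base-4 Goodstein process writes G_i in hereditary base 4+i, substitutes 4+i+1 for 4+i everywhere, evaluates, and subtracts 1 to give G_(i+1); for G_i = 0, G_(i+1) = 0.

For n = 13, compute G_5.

[0] 13 ≡ 3·4 + 1 (base 4). Lift 5: 16. −1: 15.
[1] 15 ≡ 3·5 (base 5). Lift 6: 18. −1: 17.
[2] 17 ≡ 2·6 + 5 (base 6). Lift 7: 19. −1: 18.
[3] 18 ≡ 2·7 + 4 (base 7). Lift 8: 20. −1: 19.
[4] 19 ≡ 2·8 + 3 (base 8). Lift 9: 21. −1: 20.
[5] 20 ≡ 2·9 + 2 (base 9). Lift 10: 22. −1: 21.

20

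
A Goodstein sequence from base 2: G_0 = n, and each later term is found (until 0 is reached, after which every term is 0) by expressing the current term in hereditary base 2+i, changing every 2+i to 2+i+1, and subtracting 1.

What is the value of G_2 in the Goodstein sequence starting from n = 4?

41

[0] 4 ≡ 2^2 (base 2). Lift 3: 27. −1: 26.
[1] 26 ≡ 2·3^2 + 2·3 + 2 (base 3). Lift 4: 42. −1: 41.
[2] 41 ≡ 2·4^2 + 2·4 + 1 (base 4). Lift 5: 61. −1: 60.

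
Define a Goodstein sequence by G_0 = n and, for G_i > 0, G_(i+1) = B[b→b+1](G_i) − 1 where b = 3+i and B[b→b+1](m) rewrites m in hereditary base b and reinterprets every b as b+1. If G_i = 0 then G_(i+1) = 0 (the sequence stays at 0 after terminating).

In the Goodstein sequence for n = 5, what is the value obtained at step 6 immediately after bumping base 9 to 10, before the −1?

2

(0) 5|_3 = 3 + 2 ↦ 4 + 2|_4 = 6 ⇒ 5
(1) 5|_4 = 4 + 1 ↦ 5 + 1|_5 = 6 ⇒ 5
(2) 5|_5 = 5 ↦ 6|_6 = 6 ⇒ 5
(3) 5|_6 = 5 ↦ 5|_7 = 5 ⇒ 4
(4) 4|_7 = 4 ↦ 4|_8 = 4 ⇒ 3
(5) 3|_8 = 3 ↦ 3|_9 = 3 ⇒ 2
(6) 2|_9 = 2 ↦ 2|_10 = 2 ⇒ 1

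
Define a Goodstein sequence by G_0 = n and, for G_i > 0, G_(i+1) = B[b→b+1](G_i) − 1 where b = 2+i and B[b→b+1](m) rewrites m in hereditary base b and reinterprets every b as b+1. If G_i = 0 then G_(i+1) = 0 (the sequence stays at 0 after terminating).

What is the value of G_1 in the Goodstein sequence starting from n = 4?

[0] 4 ≡ 2^2 (base 2). Lift 3: 27. −1: 26.
[1] 26 ≡ 2·3^2 + 2·3 + 2 (base 3). Lift 4: 42. −1: 41.

26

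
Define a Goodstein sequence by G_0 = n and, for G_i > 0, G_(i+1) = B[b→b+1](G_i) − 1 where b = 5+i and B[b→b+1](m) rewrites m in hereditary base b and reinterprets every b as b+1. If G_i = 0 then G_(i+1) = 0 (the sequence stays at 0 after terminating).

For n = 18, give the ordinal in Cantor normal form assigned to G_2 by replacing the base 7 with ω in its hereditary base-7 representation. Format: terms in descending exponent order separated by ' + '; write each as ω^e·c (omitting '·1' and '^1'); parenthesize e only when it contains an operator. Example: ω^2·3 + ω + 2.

ω·3 + 1

base 5: 18 = 3·5 + 3; at 6: 3·6 + 3 = 21; next = 20
base 6: 20 = 3·6 + 2; at 7: 3·7 + 2 = 23; next = 22
base 7: 22 = 3·7 + 1; at 8: 3·8 + 1 = 25; next = 24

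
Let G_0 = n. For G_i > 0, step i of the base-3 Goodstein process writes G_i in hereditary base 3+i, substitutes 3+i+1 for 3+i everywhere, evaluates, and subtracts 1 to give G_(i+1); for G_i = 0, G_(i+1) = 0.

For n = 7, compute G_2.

9

step 0: 7 = 2·3 + 1; sub 4 for 3: 2·4 + 1; = 9; G_1 = 9−1 = 8
step 1: 8 = 2·4; sub 5 for 4: 2·5; = 10; G_2 = 10−1 = 9
step 2: 9 = 5 + 4; sub 6 for 5: 6 + 4; = 10; G_3 = 10−1 = 9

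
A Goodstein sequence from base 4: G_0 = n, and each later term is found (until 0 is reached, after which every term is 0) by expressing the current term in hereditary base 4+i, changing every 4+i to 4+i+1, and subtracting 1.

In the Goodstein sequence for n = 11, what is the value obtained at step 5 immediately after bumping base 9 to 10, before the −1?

16

base 4: 11 = 2·4 + 3; at 5: 2·5 + 3 = 13; next = 12
base 5: 12 = 2·5 + 2; at 6: 2·6 + 2 = 14; next = 13
base 6: 13 = 2·6 + 1; at 7: 2·7 + 1 = 15; next = 14
base 7: 14 = 2·7; at 8: 2·8 = 16; next = 15
base 8: 15 = 8 + 7; at 9: 9 + 7 = 16; next = 15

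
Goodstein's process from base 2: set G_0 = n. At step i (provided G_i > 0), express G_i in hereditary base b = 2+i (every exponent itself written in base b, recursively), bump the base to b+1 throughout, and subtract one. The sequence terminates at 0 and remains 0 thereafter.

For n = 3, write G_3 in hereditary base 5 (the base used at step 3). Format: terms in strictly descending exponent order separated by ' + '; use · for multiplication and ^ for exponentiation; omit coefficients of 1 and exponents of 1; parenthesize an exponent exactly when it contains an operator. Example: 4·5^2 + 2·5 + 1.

base 2: 3 = 2 + 1; at 3: 3 + 1 = 4; next = 3
base 3: 3 = 3; at 4: 4 = 4; next = 3
base 4: 3 = 3; at 5: 3 = 3; next = 2
base 5: 2 = 2; at 6: 2 = 2; next = 1

2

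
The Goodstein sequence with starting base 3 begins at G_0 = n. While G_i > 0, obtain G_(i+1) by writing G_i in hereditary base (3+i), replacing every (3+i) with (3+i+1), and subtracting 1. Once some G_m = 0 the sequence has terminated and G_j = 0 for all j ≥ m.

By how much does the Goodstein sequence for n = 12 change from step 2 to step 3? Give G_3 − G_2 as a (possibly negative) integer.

G_0=12  [base 3] 3^2 + 3  →[3↦4]→  4^2 + 4 = 20  −1 ⇒ G_1=19
G_1=19  [base 4] 4^2 + 3  →[4↦5]→  5^2 + 3 = 28  −1 ⇒ G_2=27
G_2=27  [base 5] 5^2 + 2  →[5↦6]→  6^2 + 2 = 38  −1 ⇒ G_3=37

10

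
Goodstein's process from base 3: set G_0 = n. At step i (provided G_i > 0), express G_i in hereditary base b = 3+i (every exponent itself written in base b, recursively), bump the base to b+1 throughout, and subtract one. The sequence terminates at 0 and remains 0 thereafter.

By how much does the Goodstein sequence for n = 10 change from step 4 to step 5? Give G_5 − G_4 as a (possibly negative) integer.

3

G_0=10  [base 3] 3^2 + 1  →[3↦4]→  4^2 + 1 = 17  −1 ⇒ G_1=16
G_1=16  [base 4] 4^2  →[4↦5]→  5^2 = 25  −1 ⇒ G_2=24
G_2=24  [base 5] 4·5 + 4  →[5↦6]→  4·6 + 4 = 28  −1 ⇒ G_3=27
G_3=27  [base 6] 4·6 + 3  →[6↦7]→  4·7 + 3 = 31  −1 ⇒ G_4=30
G_4=30  [base 7] 4·7 + 2  →[7↦8]→  4·8 + 2 = 34  −1 ⇒ G_5=33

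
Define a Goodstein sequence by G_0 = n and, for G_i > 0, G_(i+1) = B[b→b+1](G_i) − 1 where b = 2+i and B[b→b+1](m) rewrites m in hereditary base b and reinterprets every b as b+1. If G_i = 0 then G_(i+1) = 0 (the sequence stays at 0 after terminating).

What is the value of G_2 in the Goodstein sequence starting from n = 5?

G_0 = 5. HB_2(5) = 2^2 + 1. Bump = 28. G_1 = 27.
G_1 = 27. HB_3(27) = 3^3. Bump = 256. G_2 = 255.

255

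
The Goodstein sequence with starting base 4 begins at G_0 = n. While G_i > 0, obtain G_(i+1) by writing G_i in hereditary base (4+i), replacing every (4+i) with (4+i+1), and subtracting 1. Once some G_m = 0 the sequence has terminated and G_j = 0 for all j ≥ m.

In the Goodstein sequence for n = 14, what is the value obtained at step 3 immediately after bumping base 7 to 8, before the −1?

22

[0] 14 ≡ 3·4 + 2 (base 4). Lift 5: 17. −1: 16.
[1] 16 ≡ 3·5 + 1 (base 5). Lift 6: 19. −1: 18.
[2] 18 ≡ 3·6 (base 6). Lift 7: 21. −1: 20.
[3] 20 ≡ 2·7 + 6 (base 7). Lift 8: 22. −1: 21.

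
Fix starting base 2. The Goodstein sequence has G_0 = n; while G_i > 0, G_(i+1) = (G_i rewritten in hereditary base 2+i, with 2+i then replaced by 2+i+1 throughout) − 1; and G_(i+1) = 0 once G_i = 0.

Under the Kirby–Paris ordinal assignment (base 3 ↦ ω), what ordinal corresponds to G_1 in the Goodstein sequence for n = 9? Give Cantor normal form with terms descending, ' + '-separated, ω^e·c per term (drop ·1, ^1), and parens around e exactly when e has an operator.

ω^(ω + 1)

[0] 9 ≡ 2^(2 + 1) + 1 (base 2). Lift 3: 82. −1: 81.
[1] 81 ≡ 3^(3 + 1) (base 3). Lift 4: 1024. −1: 1023.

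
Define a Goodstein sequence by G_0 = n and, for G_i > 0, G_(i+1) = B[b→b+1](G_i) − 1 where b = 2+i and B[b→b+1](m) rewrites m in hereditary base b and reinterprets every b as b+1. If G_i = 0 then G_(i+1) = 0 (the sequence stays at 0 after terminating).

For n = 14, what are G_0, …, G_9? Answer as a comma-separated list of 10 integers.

14, 110, 1281, 18750, 326591, 5862840, 134404971, 3487116548, 100000555551, 3138429262496

G_0=14  [base 2] 2^(2 + 1) + 2^2 + 2  →[2↦3]→  3^(3 + 1) + 3^3 + 3 = 111  −1 ⇒ G_1=110
G_1=110  [base 3] 3^(3 + 1) + 3^3 + 2  →[3↦4]→  4^(4 + 1) + 4^4 + 2 = 1282  −1 ⇒ G_2=1281
G_2=1281  [base 4] 4^(4 + 1) + 4^4 + 1  →[4↦5]→  5^(5 + 1) + 5^5 + 1 = 18751  −1 ⇒ G_3=18750
G_3=18750  [base 5] 5^(5 + 1) + 5^5  →[5↦6]→  6^(6 + 1) + 6^6 = 326592  −1 ⇒ G_4=326591
G_4=326591  [base 6] 6^(6 + 1) + 5·6^5 + 5·6^4 + 5·6^3 + 5·6^2 + 5·6 + 5  →[6↦7]→  7^(7 + 1) + 5·7^5 + 5·7^4 + 5·7^3 + 5·7^2 + 5·7 + 5 = 5862841  −1 ⇒ G_5=5862840
G_5=5862840  [base 7] 7^(7 + 1) + 5·7^5 + 5·7^4 + 5·7^3 + 5·7^2 + 5·7 + 4  →[7↦8]→  8^(8 + 1) + 5·8^5 + 5·8^4 + 5·8^3 + 5·8^2 + 5·8 + 4 = 134404972  −1 ⇒ G_6=134404971
G_6=134404971  [base 8] 8^(8 + 1) + 5·8^5 + 5·8^4 + 5·8^3 + 5·8^2 + 5·8 + 3  →[8↦9]→  9^(9 + 1) + 5·9^5 + 5·9^4 + 5·9^3 + 5·9^2 + 5·9 + 3 = 3487116549  −1 ⇒ G_7=3487116548
G_7=3487116548  [base 9] 9^(9 + 1) + 5·9^5 + 5·9^4 + 5·9^3 + 5·9^2 + 5·9 + 2  →[9↦10]→  10^(10 + 1) + 5·10^5 + 5·10^4 + 5·10^3 + 5·10^2 + 5·10 + 2 = 100000555552  −1 ⇒ G_8=100000555551
G_8=100000555551  [base 10] 10^(10 + 1) + 5·10^5 + 5·10^4 + 5·10^3 + 5·10^2 + 5·10 + 1  →[10↦11]→  11^(11 + 1) + 5·11^5 + 5·11^4 + 5·11^3 + 5·11^2 + 5·11 + 1 = 3138429262497  −1 ⇒ G_9=3138429262496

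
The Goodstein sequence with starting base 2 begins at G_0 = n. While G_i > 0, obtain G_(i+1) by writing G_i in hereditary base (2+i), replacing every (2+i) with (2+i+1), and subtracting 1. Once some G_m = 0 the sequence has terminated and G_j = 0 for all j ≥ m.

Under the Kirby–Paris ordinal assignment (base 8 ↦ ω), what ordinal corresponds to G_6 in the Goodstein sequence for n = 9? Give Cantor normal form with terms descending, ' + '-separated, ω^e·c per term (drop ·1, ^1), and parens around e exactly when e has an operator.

ω^ω·3 + ω^3·3 + ω^2·3 + ω·2 + 7

base 2: 9 = 2^(2 + 1) + 1; at 3: 3^(3 + 1) + 1 = 82; next = 81
base 3: 81 = 3^(3 + 1); at 4: 4^(4 + 1) = 1024; next = 1023
base 4: 1023 = 3·4^4 + 3·4^3 + 3·4^2 + 3·4 + 3; at 5: 3·5^5 + 3·5^3 + 3·5^2 + 3·5 + 3 = 9843; next = 9842
base 5: 9842 = 3·5^5 + 3·5^3 + 3·5^2 + 3·5 + 2; at 6: 3·6^6 + 3·6^3 + 3·6^2 + 3·6 + 2 = 140744; next = 140743
base 6: 140743 = 3·6^6 + 3·6^3 + 3·6^2 + 3·6 + 1; at 7: 3·7^7 + 3·7^3 + 3·7^2 + 3·7 + 1 = 2471827; next = 2471826
base 7: 2471826 = 3·7^7 + 3·7^3 + 3·7^2 + 3·7; at 8: 3·8^8 + 3·8^3 + 3·8^2 + 3·8 = 50333400; next = 50333399
base 8: 50333399 = 3·8^8 + 3·8^3 + 3·8^2 + 2·8 + 7; at 9: 3·9^9 + 3·9^3 + 3·9^2 + 2·9 + 7 = 1162263922; next = 1162263921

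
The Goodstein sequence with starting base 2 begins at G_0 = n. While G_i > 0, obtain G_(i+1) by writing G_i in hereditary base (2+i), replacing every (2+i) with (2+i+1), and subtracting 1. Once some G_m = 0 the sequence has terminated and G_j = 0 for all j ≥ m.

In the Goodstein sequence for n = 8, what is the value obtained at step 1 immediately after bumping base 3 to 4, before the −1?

554

step 0: 8 = 2^(2 + 1); sub 3 for 2: 3^(3 + 1); = 81; G_1 = 81−1 = 80
step 1: 80 = 2·3^3 + 2·3^2 + 2·3 + 2; sub 4 for 3: 2·4^4 + 2·4^2 + 2·4 + 2; = 554; G_2 = 554−1 = 553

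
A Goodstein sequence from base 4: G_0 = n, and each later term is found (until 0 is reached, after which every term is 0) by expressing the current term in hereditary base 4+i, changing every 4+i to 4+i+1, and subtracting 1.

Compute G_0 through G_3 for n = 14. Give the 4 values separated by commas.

14, 16, 18, 20

(0) 14|_4 = 3·4 + 2 ↦ 3·5 + 2|_5 = 17 ⇒ 16
(1) 16|_5 = 3·5 + 1 ↦ 3·6 + 1|_6 = 19 ⇒ 18
(2) 18|_6 = 3·6 ↦ 3·7|_7 = 21 ⇒ 20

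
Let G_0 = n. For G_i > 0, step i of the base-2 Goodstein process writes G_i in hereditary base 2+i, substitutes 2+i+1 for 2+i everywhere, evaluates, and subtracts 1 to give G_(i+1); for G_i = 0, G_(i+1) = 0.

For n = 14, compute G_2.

1281

step 0: 14 = 2^(2 + 1) + 2^2 + 2; sub 3 for 2: 3^(3 + 1) + 3^3 + 3; = 111; G_1 = 111−1 = 110
step 1: 110 = 3^(3 + 1) + 3^3 + 2; sub 4 for 3: 4^(4 + 1) + 4^4 + 2; = 1282; G_2 = 1282−1 = 1281
step 2: 1281 = 4^(4 + 1) + 4^4 + 1; sub 5 for 4: 5^(5 + 1) + 5^5 + 1; = 18751; G_3 = 18751−1 = 18750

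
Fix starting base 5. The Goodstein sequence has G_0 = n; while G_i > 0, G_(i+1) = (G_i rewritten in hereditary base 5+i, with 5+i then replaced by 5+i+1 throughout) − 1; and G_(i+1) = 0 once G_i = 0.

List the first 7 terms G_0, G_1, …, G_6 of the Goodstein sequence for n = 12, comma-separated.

12, 13, 14, 15, 15, 15, 15

G_0=12  [base 5] 2·5 + 2  →[5↦6]→  2·6 + 2 = 14  −1 ⇒ G_1=13
G_1=13  [base 6] 2·6 + 1  →[6↦7]→  2·7 + 1 = 15  −1 ⇒ G_2=14
G_2=14  [base 7] 2·7  →[7↦8]→  2·8 = 16  −1 ⇒ G_3=15
G_3=15  [base 8] 8 + 7  →[8↦9]→  9 + 7 = 16  −1 ⇒ G_4=15
G_4=15  [base 9] 9 + 6  →[9↦10]→  10 + 6 = 16  −1 ⇒ G_5=15
G_5=15  [base 10] 10 + 5  →[10↦11]→  11 + 5 = 16  −1 ⇒ G_6=15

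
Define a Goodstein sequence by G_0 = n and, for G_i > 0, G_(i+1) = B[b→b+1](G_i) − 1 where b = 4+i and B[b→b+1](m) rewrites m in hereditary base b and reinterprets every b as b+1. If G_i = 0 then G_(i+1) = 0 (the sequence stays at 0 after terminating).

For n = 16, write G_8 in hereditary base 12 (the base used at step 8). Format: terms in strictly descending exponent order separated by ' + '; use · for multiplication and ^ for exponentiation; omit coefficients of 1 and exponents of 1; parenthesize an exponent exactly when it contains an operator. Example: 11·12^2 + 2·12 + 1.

3·12 + 7

G_0=16  [base 4] 4^2  →[4↦5]→  5^2 = 25  −1 ⇒ G_1=24
G_1=24  [base 5] 4·5 + 4  →[5↦6]→  4·6 + 4 = 28  −1 ⇒ G_2=27
G_2=27  [base 6] 4·6 + 3  →[6↦7]→  4·7 + 3 = 31  −1 ⇒ G_3=30
G_3=30  [base 7] 4·7 + 2  →[7↦8]→  4·8 + 2 = 34  −1 ⇒ G_4=33
G_4=33  [base 8] 4·8 + 1  →[8↦9]→  4·9 + 1 = 37  −1 ⇒ G_5=36
G_5=36  [base 9] 4·9  →[9↦10]→  4·10 = 40  −1 ⇒ G_6=39
G_6=39  [base 10] 3·10 + 9  →[10↦11]→  3·11 + 9 = 42  −1 ⇒ G_7=41
G_7=41  [base 11] 3·11 + 8  →[11↦12]→  3·12 + 8 = 44  −1 ⇒ G_8=43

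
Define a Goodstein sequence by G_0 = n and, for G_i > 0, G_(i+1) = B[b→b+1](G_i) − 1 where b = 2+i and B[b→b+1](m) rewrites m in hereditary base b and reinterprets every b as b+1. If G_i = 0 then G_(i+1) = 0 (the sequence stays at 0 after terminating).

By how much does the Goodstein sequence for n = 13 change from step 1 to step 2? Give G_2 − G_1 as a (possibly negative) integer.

i=0: 13 = 2^(2 + 1) + 2^2 + 1 (b=2); 2→3: 3^(3 + 1) + 3^3 + 1 = 109; 109−1 = 108
i=1: 108 = 3^(3 + 1) + 3^3 (b=3); 3→4: 4^(4 + 1) + 4^4 = 1280; 1280−1 = 1279

1171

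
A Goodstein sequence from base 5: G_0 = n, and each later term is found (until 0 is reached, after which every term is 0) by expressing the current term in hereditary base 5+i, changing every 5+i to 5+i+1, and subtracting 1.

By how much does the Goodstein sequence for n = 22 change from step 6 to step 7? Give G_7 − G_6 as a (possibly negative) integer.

2

G_0=22  [base 5] 4·5 + 2  →[5↦6]→  4·6 + 2 = 26  −1 ⇒ G_1=25
G_1=25  [base 6] 4·6 + 1  →[6↦7]→  4·7 + 1 = 29  −1 ⇒ G_2=28
G_2=28  [base 7] 4·7  →[7↦8]→  4·8 = 32  −1 ⇒ G_3=31
G_3=31  [base 8] 3·8 + 7  →[8↦9]→  3·9 + 7 = 34  −1 ⇒ G_4=33
G_4=33  [base 9] 3·9 + 6  →[9↦10]→  3·10 + 6 = 36  −1 ⇒ G_5=35
G_5=35  [base 10] 3·10 + 5  →[10↦11]→  3·11 + 5 = 38  −1 ⇒ G_6=37
G_6=37  [base 11] 3·11 + 4  →[11↦12]→  3·12 + 4 = 40  −1 ⇒ G_7=39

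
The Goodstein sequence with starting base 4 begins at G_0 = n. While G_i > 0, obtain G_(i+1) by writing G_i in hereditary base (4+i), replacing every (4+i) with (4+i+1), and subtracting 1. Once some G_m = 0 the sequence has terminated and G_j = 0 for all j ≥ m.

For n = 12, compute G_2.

15

i=0: 12 = 3·4 (b=4); 4→5: 3·5 = 15; 15−1 = 14
i=1: 14 = 2·5 + 4 (b=5); 5→6: 2·6 + 4 = 16; 16−1 = 15
i=2: 15 = 2·6 + 3 (b=6); 6→7: 2·7 + 3 = 17; 17−1 = 16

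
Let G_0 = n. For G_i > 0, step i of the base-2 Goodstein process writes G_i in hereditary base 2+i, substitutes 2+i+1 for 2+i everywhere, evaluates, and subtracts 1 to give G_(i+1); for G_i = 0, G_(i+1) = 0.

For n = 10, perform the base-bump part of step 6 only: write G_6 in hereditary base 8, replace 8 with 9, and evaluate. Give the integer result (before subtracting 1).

1937434593

G_0=10  [base 2] 2^(2 + 1) + 2  →[2↦3]→  3^(3 + 1) + 3 = 84  −1 ⇒ G_1=83
G_1=83  [base 3] 3^(3 + 1) + 2  →[3↦4]→  4^(4 + 1) + 2 = 1026  −1 ⇒ G_2=1025
G_2=1025  [base 4] 4^(4 + 1) + 1  →[4↦5]→  5^(5 + 1) + 1 = 15626  −1 ⇒ G_3=15625
G_3=15625  [base 5] 5^(5 + 1)  →[5↦6]→  6^(6 + 1) = 279936  −1 ⇒ G_4=279935
G_4=279935  [base 6] 5·6^6 + 5·6^5 + 5·6^4 + 5·6^3 + 5·6^2 + 5·6 + 5  →[6↦7]→  5·7^7 + 5·7^5 + 5·7^4 + 5·7^3 + 5·7^2 + 5·7 + 5 = 4215755  −1 ⇒ G_5=4215754
G_5=4215754  [base 7] 5·7^7 + 5·7^5 + 5·7^4 + 5·7^3 + 5·7^2 + 5·7 + 4  →[7↦8]→  5·8^8 + 5·8^5 + 5·8^4 + 5·8^3 + 5·8^2 + 5·8 + 4 = 84073324  −1 ⇒ G_6=84073323
G_6=84073323  [base 8] 5·8^8 + 5·8^5 + 5·8^4 + 5·8^3 + 5·8^2 + 5·8 + 3  →[8↦9]→  5·9^9 + 5·9^5 + 5·9^4 + 5·9^3 + 5·9^2 + 5·9 + 3 = 1937434593  −1 ⇒ G_7=1937434592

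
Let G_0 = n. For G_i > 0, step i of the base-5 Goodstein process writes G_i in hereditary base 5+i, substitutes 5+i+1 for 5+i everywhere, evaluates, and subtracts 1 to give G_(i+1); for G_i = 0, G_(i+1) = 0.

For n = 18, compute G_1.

i=0: 18 = 3·5 + 3 (b=5); 5→6: 3·6 + 3 = 21; 21−1 = 20
i=1: 20 = 3·6 + 2 (b=6); 6→7: 3·7 + 2 = 23; 23−1 = 22

20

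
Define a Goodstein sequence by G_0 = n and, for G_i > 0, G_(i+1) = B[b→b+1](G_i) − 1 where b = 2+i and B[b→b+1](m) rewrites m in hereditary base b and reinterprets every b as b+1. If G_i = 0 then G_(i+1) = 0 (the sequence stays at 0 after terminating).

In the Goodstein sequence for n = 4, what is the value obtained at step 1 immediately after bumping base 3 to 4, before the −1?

step 0: 4 = 2^2; sub 3 for 2: 3^3; = 27; G_1 = 27−1 = 26
step 1: 26 = 2·3^2 + 2·3 + 2; sub 4 for 3: 2·4^2 + 2·4 + 2; = 42; G_2 = 42−1 = 41

42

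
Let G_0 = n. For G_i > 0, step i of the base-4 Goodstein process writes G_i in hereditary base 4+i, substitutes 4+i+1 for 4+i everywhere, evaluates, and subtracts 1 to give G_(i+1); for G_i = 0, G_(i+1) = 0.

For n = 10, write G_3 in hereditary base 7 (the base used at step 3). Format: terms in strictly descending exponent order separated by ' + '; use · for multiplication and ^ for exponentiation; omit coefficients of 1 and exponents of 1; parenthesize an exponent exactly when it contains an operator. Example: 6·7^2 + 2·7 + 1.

base 4: 10 = 2·4 + 2; at 5: 2·5 + 2 = 12; next = 11
base 5: 11 = 2·5 + 1; at 6: 2·6 + 1 = 13; next = 12
base 6: 12 = 2·6; at 7: 2·7 = 14; next = 13
base 7: 13 = 7 + 6; at 8: 8 + 6 = 14; next = 13

7 + 6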